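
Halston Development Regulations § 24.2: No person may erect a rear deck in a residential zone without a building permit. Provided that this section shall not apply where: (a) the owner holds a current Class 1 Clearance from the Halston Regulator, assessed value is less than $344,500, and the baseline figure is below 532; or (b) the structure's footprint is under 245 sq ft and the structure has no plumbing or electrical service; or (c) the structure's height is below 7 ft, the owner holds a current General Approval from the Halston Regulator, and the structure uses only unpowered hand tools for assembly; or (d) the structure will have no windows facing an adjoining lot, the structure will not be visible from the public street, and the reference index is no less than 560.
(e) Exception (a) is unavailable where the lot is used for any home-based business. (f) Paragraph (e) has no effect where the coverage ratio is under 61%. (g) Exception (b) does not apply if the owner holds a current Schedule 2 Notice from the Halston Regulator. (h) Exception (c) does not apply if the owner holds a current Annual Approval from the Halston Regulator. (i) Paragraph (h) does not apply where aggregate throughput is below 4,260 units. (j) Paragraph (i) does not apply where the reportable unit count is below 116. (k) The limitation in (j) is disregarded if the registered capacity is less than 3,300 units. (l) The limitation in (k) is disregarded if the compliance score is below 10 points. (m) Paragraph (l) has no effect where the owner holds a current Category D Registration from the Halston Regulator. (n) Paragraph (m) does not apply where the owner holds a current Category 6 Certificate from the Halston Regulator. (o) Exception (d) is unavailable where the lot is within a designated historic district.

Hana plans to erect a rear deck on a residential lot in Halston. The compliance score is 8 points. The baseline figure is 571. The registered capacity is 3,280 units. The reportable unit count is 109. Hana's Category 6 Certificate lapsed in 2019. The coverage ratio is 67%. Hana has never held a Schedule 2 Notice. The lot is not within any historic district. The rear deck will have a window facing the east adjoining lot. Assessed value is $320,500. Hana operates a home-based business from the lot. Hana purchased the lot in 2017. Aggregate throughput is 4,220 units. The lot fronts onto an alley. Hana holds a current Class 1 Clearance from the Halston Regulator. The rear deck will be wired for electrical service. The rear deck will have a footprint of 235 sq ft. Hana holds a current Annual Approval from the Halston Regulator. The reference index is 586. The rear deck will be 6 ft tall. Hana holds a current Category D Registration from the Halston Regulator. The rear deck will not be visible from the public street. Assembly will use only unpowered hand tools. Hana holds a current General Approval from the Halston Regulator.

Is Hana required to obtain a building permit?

Exception (a) requires that the baseline figure is below 532; but the baseline figure is 571, not below 532, so (a) is unavailable.
Exception (b) requires that the structure has no plumbing or electrical service; but electrical service is planned, so (b) is unavailable.
All of (c)'s requirements are met (the structure's height is 6 ft, below the 7 ft limit; a current General Approval is held; assembly uses only hand tools). As to paragraphs (h)–(n): (h) is triggered (a current Annual Approval is held), but yields to (i): (i) is engaged — aggregate throughput is 4,220 units, below the 4,260 units limit. (j) is engaged (the reportable unit count is 109, below the 116 limit), but is itself disapplied by (k): (k) applies — the registered capacity is 3,280 units, less than the 3,300 units limit. (l) would limit (k) — the compliance score is 8 points, below the 10 points limit — but (m) sets (l) aside: (m) operates — a current Category D Registration is held. (n), which would lift (m), is not engaged — the Category 6 Certificate is not current. Exception (c) stands.
Exception (d) fails — a window faces an adjoining lot.

No — exception (c) applies; Hana does not need a building permit.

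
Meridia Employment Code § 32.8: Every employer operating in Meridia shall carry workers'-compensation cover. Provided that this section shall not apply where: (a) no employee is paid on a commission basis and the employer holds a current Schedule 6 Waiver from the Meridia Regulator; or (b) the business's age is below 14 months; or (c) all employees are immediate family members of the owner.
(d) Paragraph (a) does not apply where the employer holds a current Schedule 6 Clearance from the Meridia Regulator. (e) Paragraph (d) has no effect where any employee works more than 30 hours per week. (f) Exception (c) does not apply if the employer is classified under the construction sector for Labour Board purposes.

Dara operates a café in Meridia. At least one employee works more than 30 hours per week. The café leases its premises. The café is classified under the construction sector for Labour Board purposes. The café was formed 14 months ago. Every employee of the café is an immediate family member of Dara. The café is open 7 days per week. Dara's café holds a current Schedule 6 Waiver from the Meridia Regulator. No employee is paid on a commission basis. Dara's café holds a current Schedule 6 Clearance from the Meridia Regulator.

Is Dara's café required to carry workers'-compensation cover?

Exception (a)'s conditions are all satisfied: no employee is paid on commission; a current Schedule 6 Waiver is held. Considering the limiting provisions: (d) applies (a current Schedule 6 Clearance is held), but yields to (e): (e) is engaged — at least one employee exceeds 30 hours/week. (a) remains available.
Exception (b) fails — the business's age is 14 months, not below 14 months.
Exception (c): every employee is an immediate family member — every condition holds. But applying paragraph (f): (f) operates against (c): the café is classified under the construction sector. Exception (c) does not apply.

No — exception (a) applies; Dara's café is not required to carry workers'-compensation cover.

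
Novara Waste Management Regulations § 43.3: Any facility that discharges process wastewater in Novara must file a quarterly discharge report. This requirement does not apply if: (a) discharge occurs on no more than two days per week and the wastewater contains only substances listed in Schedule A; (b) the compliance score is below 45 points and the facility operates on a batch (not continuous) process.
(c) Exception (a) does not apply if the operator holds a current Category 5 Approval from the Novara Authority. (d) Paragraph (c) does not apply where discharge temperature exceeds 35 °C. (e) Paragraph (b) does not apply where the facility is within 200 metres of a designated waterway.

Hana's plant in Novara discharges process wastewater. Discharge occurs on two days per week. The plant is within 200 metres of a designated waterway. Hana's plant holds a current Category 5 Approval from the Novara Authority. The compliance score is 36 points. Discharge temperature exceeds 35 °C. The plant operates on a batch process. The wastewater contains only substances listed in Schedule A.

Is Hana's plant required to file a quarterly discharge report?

All of (a)'s requirements are met (discharge occurs on no more than two days per week; the wastewater is Schedule-A-only). Applying paragraphs (c)–(d): (c) operates (a current Category 5 Approval is held), but is overridden by (d): (d) operates against (c): discharge temperature exceeds 35 °C. (a) remains available.
Exception (b)'s conditions are all satisfied: the compliance score is 36 points, below the 45 points limit; the facility operates on a batch process. But: (e) operates — the plant is within 200 m of a designated waterway. (b) is therefore removed.

No — exception (a) applies; Hana's plant is not required to file a quarterly discharge report.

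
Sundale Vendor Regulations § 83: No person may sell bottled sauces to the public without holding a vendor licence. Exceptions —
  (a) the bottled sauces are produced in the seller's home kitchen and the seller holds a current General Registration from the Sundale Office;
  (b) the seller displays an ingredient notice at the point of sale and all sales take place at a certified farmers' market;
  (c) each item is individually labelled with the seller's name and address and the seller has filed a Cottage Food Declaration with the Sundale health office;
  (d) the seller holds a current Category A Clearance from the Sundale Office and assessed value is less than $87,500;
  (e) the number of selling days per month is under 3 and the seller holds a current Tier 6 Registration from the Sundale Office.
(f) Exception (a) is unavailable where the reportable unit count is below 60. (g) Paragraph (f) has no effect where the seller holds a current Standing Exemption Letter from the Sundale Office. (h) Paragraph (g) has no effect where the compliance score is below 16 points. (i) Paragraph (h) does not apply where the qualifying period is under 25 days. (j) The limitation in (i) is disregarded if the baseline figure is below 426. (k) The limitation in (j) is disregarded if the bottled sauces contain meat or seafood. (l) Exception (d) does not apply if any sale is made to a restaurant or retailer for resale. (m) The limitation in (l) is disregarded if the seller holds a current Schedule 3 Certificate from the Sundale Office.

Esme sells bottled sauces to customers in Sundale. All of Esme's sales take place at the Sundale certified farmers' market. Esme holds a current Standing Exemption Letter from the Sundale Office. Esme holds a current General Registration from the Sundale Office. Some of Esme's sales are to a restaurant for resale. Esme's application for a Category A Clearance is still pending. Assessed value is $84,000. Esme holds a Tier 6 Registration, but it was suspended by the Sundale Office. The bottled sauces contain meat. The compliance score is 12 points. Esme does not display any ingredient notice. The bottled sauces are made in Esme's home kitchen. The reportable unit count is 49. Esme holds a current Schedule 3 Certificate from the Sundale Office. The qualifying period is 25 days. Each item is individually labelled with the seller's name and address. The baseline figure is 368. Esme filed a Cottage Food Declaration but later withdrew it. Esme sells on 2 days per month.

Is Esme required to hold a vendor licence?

Yes — Esme must hold a vendor licence.

Exception (a): the bottled sauces are home-kitchen produced; a current General Registration is held — every condition holds. However, paragraphs (f)–(k) must be considered: (f) operates against (a): the reportable unit count is 49, below the 60 limit. (g) operates (a current Standing Exemption Letter is held), but is itself disapplied by (h): (h) is engaged — the compliance score is 12 points, below the 16 points limit. (i), which would lift (h), is not triggered — the qualifying period is 25 days, not under 25 days. (a) is therefore removed.
Exception (b) requires that the seller displays an ingredient notice at the point of sale; but no ingredient notice is displayed, so (b) is unavailable.
Exception (c) fails — the Cottage Food Declaration was withdrawn.
Exception (d) does not apply: there is no Category A Clearance in force.
Exception (e) fails — the Tier 6 Registration is not current.
No exception applies. The general rule governs.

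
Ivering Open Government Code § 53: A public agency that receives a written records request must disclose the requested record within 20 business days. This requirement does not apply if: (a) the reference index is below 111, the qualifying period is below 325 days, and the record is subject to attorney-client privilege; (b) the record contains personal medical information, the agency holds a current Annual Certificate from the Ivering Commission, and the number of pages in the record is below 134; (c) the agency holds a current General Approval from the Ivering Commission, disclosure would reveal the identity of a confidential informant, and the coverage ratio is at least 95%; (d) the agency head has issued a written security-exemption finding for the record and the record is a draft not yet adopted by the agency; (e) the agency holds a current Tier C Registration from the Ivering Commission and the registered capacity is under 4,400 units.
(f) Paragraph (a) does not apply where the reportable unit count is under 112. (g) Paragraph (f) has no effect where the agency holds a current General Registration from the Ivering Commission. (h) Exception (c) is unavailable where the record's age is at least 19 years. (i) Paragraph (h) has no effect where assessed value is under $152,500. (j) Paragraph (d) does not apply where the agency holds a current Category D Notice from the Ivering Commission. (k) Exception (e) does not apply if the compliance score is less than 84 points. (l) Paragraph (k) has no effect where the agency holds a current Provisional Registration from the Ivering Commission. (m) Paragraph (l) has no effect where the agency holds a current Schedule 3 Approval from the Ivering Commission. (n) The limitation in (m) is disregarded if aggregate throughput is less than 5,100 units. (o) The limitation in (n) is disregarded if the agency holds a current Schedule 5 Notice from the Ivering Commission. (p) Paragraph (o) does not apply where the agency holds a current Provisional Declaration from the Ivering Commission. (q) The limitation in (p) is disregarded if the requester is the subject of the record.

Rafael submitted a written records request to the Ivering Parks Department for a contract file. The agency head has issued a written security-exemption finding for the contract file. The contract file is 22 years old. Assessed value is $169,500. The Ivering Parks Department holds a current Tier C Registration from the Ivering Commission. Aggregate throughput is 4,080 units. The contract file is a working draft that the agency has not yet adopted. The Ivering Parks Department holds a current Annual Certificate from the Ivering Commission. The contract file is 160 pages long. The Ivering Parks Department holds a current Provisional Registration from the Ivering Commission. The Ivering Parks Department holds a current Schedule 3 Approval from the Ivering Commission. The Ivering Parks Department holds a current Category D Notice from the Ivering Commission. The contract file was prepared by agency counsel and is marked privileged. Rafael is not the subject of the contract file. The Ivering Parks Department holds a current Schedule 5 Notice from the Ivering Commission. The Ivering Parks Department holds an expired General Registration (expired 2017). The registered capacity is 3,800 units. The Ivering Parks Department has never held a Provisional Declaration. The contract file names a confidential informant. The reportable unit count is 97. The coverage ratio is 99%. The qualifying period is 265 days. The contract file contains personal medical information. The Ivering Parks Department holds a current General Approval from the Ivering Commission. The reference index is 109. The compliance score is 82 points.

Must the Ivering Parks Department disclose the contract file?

Yes — the Ivering Parks Department must disclose the contract file.

Exception (a)'s conditions are all satisfied: the reference index is 109, below the 111 limit; the qualifying period is 265 days, below the 325 days limit; the contract file is privileged. But applying paragraphs (f)–(g): (f) is engaged — the reportable unit count is 97, under the 112 limit. (g) does not operate here (no current General Registration is held), so (f) stands. Exception (a) does not apply.
Exception (b) fails — the number of pages in the record is 160, not below 134.
Exception (c)'s conditions are all satisfied: a current General Approval is held; the contract file names a confidential informant; the coverage ratio is 99%, meeting the 95% threshold. Turning to paragraphs (h)–(i): (h) is engaged — the record's age is 22 years, meeting the 19 years threshold. (i), which would lift (h), does not operate here — assessed value is $169,500, not under $152,500. Exception (c) does not apply.
Exception (d) is satisfied on its face — a written security-exemption finding has been issued; the contract file is an unadopted draft. But applying paragraph (j): (j) operates — a current Category D Notice is held. Exception (d) does not apply.
All of (e)'s requirements are met (a current Tier C Registration is held; the registered capacity is 3,800 units, under the 4,400 units limit). But: (k) applies — the compliance score is 82 points, less than the 84 points limit. (l) is triggered (a current Provisional Registration is held), but yields to (m): (m) operates — a current Schedule 3 Approval is held. (n) would limit (m) — aggregate throughput is 4,080 units, less than the 5,100 units limit — but (o) sets (n) aside: (o) operates against (n): a current Schedule 5 Notice is held. (p), which would lift (o), is inapplicable — there is no Provisional Declaration in force. So (e) is unavailable.
No exception applies. The general rule governs.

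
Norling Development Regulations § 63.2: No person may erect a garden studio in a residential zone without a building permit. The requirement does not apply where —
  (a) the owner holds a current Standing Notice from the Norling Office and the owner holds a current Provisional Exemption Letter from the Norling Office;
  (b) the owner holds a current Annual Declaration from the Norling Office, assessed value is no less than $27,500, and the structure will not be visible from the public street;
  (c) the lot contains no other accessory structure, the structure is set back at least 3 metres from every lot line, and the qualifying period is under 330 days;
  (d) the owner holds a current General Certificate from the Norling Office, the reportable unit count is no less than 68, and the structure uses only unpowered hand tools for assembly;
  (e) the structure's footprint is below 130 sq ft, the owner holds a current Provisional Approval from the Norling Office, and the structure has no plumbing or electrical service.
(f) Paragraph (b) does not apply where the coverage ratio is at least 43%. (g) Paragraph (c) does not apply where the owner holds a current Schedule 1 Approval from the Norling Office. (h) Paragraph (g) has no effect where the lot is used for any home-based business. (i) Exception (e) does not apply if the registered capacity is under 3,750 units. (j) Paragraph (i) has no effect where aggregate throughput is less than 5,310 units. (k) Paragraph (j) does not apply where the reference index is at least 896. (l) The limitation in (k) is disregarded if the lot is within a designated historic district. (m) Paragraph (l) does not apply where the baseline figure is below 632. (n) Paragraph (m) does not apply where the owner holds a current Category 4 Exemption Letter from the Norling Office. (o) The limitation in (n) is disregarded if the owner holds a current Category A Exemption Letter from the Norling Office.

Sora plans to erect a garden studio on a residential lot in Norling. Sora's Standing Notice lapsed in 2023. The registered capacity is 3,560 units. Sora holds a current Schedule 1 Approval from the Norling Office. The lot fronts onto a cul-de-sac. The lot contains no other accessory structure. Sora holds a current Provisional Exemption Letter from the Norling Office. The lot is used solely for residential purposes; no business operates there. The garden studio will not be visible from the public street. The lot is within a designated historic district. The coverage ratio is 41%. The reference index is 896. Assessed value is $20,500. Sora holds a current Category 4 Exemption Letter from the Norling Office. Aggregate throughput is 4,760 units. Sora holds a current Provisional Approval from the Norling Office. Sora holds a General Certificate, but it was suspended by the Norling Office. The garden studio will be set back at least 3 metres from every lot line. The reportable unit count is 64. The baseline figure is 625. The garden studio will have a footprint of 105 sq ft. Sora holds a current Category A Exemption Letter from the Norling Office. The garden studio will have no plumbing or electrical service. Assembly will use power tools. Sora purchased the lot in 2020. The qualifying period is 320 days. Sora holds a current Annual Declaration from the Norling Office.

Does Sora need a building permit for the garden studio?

Yes — Sora must obtain a building permit.

Exception (a) requires that the owner holds a current Standing Notice from the Norling Office; but no current Standing Notice is held, so (a) is unavailable.
Exception (b) does not apply: assessed value is $20,500, short of $27,500.
All of (c)'s requirements are met (the lot has no other accessory structure; the setback is at least 3 m on every side; the qualifying period is 320 days, under the 330 days limit). But applying paragraphs (g)–(h): (g) operates against (c): a current Schedule 1 Approval is held. (h) does not operate here (the lot is solely residential), so (g) stands. (c) is therefore removed.
Exception (d) fails — the General Certificate is not current.
Exception (e)'s conditions are all satisfied: the structure's footprint is 105 sq ft, below the 130 sq ft limit; a current Provisional Approval is held; there is no plumbing or electrical service. However, paragraphs (i)–(o) must be considered: (i) is engaged — the registered capacity is 3,560 units, under the 3,750 units limit. (j) is triggered (aggregate throughput is 4,760 units, less than the 5,310 units limit), but is displaced by (k): (k) operates against (j): the reference index is 896, meeting the 896 threshold. (l) applies (the lot is in a historic district), but yields to (m): (m) operates against (l): the baseline figure is 625, below the 632 limit. (n) operates (a current Category 4 Exemption Letter is held), but is set aside by (o): (o) applies — a current Category A Exemption Letter is held. Exception (e) does not apply.
No exception displaces § 63.2.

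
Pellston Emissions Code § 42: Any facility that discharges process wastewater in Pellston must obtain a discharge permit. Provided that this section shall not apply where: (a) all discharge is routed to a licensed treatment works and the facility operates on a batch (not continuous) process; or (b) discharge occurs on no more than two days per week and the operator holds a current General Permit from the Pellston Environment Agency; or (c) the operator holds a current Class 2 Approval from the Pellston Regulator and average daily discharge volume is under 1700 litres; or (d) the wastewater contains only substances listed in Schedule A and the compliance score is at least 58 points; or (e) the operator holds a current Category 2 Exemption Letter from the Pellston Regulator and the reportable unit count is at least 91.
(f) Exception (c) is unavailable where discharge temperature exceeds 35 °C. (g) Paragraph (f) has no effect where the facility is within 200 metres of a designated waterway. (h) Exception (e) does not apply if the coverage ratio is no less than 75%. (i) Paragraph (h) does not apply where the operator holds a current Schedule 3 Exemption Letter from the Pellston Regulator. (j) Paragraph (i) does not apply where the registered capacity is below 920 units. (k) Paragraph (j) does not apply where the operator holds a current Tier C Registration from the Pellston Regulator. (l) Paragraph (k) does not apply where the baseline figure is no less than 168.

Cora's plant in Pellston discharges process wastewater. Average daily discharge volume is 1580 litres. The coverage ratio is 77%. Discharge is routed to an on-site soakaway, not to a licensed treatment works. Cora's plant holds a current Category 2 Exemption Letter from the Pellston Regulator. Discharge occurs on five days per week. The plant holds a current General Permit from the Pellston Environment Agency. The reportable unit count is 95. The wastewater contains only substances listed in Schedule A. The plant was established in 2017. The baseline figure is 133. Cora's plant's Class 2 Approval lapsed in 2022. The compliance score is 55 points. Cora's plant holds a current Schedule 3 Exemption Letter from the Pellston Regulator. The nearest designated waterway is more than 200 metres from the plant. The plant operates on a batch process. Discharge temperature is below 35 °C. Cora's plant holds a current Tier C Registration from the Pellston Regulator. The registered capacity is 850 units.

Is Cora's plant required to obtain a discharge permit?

No — exception (e) applies; Cora's plant is not required to obtain a discharge permit.

Exception (a) does not apply: discharge is not routed to a licensed treatment works.
Exception (b) fails — discharge occurs on five days per week.
Exception (c) requires that the operator holds a current Class 2 Approval from the Pellston Regulator; but no current Class 2 Approval is held, so (c) is unavailable.
Exception (d) does not apply: the compliance score is 55 points, short of 58 points.
Exception (e): a current Category 2 Exemption Letter is held; the reportable unit count is 95, meeting the 91 threshold — every condition holds. Applying paragraphs (h)–(l): (h) would limit (e) — the coverage ratio is 77%, meeting the 75% threshold — but (i) sets (h) aside: (i) operates against (h): a current Schedule 3 Exemption Letter is held. (j) would limit (i) — the registered capacity is 850 units, below the 920 units limit — but (k) sets (j) aside: (k) operates against (j): a current Tier C Registration is held. (l) is inapplicable (the baseline figure is 133, short of 168), so (k) stands. Exception (e) stands.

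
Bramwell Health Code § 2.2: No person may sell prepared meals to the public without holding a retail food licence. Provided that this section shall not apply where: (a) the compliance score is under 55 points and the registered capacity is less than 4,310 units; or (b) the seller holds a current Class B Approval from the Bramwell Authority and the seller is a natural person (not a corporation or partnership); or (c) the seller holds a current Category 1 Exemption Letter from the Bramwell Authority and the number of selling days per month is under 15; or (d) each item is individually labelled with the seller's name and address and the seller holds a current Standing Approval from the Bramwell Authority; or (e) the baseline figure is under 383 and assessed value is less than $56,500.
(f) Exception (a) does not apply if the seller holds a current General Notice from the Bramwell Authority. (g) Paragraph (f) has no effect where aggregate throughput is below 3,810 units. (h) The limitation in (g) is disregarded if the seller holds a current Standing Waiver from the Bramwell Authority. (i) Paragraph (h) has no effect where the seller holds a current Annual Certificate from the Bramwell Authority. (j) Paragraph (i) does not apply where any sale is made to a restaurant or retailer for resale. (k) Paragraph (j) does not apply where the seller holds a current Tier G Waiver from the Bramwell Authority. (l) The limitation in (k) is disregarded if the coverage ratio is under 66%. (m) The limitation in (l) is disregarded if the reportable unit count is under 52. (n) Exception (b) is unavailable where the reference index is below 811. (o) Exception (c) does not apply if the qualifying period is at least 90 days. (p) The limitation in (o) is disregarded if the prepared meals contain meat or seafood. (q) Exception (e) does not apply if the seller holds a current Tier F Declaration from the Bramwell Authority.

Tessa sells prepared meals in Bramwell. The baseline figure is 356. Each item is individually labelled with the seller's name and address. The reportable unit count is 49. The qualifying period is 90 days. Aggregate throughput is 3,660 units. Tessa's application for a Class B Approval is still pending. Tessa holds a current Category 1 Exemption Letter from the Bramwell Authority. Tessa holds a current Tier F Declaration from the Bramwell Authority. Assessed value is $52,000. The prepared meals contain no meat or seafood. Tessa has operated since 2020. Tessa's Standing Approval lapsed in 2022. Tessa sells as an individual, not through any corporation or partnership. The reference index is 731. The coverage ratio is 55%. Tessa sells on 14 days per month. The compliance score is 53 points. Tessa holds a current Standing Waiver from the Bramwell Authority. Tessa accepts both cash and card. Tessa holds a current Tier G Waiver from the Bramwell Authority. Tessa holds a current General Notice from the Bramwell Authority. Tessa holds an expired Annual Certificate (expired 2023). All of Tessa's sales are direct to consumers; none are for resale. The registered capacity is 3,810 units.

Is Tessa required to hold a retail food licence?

All of (a)'s requirements are met (the compliance score is 53 points, under the 55 points limit; the registered capacity is 3,810 units, less than the 4,310 units limit). However, paragraphs (f)–(m) must be considered: (f) applies — a current General Notice is held. (g) applies (aggregate throughput is 3,660 units, below the 3,810 units limit), but is overridden by (h): (h) operates — a current Standing Waiver is held. (i) does not operate here (there is no Annual Certificate in force), so (h) stands. (a) is therefore removed.
Exception (b) does not apply: the Class B Approval is not current.
Exception (c) is satisfied on its face — a current Category 1 Exemption Letter is held; the number of selling days per month is 14, under the 15 limit. However, paragraphs (o)–(p) must be considered: (o) operates against (c): the qualifying period is 90 days, meeting the 90 days threshold. (p) is inapplicable (the prepared meals contain no meat or seafood), so (o) stands. So (c) is unavailable.
Exception (d) fails — the Standing Approval is not current.
All of (e)'s requirements are met (the baseline figure is 356, under the 383 limit; assessed value is $52,000, less than the $56,500 limit). However, paragraph (q) must be considered: (q) operates against (e): a current Tier F Declaration is held. (e) is therefore removed.
No exception is made out. Tessa falls within the general rule.

Yes — Tessa must hold a retail food licence.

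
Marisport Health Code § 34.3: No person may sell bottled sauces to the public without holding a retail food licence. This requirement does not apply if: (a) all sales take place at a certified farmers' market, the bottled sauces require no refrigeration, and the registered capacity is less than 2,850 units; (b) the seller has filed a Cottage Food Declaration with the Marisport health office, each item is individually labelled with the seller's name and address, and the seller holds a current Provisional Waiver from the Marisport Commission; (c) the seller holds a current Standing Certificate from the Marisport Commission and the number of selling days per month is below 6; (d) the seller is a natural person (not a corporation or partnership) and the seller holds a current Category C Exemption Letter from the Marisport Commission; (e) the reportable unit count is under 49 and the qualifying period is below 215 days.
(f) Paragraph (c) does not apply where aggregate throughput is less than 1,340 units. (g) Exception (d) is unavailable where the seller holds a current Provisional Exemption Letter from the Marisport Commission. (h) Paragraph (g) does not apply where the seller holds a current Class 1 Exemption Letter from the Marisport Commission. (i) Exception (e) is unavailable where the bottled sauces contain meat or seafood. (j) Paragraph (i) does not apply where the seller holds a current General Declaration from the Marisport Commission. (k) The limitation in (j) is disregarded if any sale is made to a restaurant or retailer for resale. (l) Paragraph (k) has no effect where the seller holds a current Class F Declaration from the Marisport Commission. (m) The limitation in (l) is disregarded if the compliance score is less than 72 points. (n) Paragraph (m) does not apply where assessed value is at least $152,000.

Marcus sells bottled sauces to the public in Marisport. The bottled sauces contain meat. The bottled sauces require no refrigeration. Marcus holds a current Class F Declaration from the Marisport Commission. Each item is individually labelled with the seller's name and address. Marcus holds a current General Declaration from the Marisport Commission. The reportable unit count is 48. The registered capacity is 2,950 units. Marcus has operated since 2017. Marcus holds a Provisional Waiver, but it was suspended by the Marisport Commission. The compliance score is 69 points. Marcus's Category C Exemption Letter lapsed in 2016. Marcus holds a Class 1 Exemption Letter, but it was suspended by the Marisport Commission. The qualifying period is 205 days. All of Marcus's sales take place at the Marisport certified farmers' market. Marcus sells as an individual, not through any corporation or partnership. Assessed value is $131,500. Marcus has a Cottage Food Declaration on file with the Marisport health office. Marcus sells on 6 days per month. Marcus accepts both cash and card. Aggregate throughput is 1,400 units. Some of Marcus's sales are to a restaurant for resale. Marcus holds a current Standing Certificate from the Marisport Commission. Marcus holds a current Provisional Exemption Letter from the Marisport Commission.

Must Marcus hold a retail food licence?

Exception (a) requires that the registered capacity is less than 2,850 units; but the registered capacity is 2,950 units, not less than 2,850 units, so (a) is unavailable.
Exception (b) requires that the seller holds a current Provisional Waiver from the Marisport Commission; but the Provisional Waiver is not current, so (b) is unavailable.
Exception (c) does not apply: the number of selling days per month is 6, not below 6.
Exception (d) does not apply: no current Category C Exemption Letter is held.
All of (e)'s requirements are met (the reportable unit count is 48, under the 49 limit; the qualifying period is 205 days, below the 215 days limit). But: (i) is engaged — the bottled sauces contain meat. (j) would limit (i) — a current General Declaration is held — but (k) sets (j) aside: (k) operates against (j): some sales are to a restaurant for resale. (l) is engaged (a current Class F Declaration is held), but is set aside by (m): (m) operates — the compliance score is 69 points, less than the 72 points limit. (n) is not triggered (assessed value is $131,500, short of $152,000), so (m) stands. (e) is therefore removed.
No exception applies. The general rule governs.

Yes — Marcus must hold a retail food licence.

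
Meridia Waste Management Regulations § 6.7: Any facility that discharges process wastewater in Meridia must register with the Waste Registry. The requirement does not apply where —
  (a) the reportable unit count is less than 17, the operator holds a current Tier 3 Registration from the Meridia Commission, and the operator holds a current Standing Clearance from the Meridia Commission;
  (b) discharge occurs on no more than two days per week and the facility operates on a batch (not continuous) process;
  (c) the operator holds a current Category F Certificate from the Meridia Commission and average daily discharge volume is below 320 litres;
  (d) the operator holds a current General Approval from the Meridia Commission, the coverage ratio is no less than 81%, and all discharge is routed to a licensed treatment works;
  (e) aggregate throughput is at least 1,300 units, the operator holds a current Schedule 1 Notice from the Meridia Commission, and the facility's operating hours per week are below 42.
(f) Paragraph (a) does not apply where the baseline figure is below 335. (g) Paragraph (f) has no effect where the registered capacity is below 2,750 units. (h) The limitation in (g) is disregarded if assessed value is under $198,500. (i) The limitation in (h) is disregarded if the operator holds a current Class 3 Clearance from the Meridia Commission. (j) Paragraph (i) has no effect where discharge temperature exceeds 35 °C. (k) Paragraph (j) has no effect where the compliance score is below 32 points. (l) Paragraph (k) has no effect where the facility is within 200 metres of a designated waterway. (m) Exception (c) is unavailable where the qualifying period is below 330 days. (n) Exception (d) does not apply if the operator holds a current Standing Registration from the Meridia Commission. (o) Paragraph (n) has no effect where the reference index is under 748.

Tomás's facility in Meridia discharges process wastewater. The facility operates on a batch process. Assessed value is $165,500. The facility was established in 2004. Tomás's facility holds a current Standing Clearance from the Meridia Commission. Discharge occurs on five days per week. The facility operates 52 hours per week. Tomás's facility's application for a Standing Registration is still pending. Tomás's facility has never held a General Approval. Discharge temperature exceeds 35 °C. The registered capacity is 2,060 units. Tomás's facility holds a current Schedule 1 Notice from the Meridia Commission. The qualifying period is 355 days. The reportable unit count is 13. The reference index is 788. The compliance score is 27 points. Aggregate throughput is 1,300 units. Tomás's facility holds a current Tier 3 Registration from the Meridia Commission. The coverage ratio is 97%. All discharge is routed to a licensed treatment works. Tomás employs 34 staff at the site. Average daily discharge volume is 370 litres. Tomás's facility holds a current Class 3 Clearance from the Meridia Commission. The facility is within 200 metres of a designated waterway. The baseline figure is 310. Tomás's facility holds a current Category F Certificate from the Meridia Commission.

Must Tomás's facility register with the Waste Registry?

Yes — Tomás's facility must register with the Waste Registry.

Exception (a): the reportable unit count is 13, less than the 17 limit; a current Tier 3 Registration is held; a current Standing Clearance is held — every condition holds. But: (f) operates against (a): the baseline figure is 310, below the 335 limit. (g) would limit (f) — the registered capacity is 2,060 units, below the 2,750 units limit — but (h) sets (g) aside: (h) operates against (g): assessed value is $165,500, under the $198,500 limit. (i) would limit (h) — a current Class 3 Clearance is held — but (j) sets (i) aside: (j) operates against (i): discharge temperature exceeds 35 °C. (k) would limit (j) — the compliance score is 27 points, below the 32 points limit — but (l) sets (k) aside: (l) operates — the facility is within 200 m of a designated waterway. (a) is therefore removed.
Exception (b) requires that discharge occurs on no more than two days per week; but discharge occurs on five days per week, so (b) is unavailable.
Exception (c) fails — average daily discharge volume is 370 litres, not below 320 litres.
Exception (d) requires that the operator holds a current General Approval from the Meridia Commission; but the General Approval is not current, so (d) is unavailable.
Exception (e) does not apply: the facility's operating hours per week are 52, not below 42.
No exception displaces § 6.7.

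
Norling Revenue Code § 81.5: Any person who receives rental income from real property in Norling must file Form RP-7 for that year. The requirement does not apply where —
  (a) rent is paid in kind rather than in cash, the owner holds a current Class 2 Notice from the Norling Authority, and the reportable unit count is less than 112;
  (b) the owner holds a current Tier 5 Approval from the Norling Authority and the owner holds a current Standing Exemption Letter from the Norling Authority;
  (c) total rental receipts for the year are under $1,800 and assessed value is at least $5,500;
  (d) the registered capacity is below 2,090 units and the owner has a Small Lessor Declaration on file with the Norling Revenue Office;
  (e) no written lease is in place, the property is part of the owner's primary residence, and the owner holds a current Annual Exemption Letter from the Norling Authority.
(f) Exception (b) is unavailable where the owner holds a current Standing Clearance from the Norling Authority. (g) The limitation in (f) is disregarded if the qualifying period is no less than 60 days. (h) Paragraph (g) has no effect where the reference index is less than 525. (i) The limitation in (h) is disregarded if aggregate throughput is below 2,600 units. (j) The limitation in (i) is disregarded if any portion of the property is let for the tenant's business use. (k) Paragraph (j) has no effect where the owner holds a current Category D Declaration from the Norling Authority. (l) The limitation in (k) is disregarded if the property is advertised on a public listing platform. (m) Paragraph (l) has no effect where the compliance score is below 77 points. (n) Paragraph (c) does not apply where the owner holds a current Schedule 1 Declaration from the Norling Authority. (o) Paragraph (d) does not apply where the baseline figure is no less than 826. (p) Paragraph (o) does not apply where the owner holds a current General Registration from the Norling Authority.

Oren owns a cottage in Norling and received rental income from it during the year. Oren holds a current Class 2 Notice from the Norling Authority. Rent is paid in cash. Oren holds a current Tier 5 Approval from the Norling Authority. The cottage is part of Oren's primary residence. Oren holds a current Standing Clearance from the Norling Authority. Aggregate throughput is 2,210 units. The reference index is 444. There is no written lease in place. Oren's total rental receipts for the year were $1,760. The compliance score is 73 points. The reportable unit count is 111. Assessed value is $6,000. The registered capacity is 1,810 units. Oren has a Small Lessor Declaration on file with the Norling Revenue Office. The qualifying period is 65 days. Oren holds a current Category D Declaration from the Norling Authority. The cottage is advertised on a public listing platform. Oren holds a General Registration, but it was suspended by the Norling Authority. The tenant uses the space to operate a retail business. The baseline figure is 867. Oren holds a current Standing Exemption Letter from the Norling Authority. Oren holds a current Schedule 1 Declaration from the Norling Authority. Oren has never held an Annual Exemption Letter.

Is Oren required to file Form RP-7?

No — exception (b) applies; Oren is not required to file Form RP-7.

Exception (a) does not apply: rent is paid in cash.
Exception (b): a current Tier 5 Approval is held; a current Standing Exemption Letter is held — every condition holds. Applying paragraphs (f)–(m): (f) would limit (b) — a current Standing Clearance is held — but (g) sets (f) aside: (g) applies — the qualifying period is 65 days, meeting the 60 days threshold. (h) would limit (g) — the reference index is 444, less than the 525 limit — but (i) sets (h) aside: (i) operates against (h): aggregate throughput is 2,210 units, below the 2,600 units limit. (j) would limit (i) — the space is let for business use — but (k) sets (j) aside: (k) operates — a current Category D Declaration is held. (l) applies (the property is publicly advertised), but is displaced by (m): (m) operates against (l): the compliance score is 73 points, below the 77 points limit. Exception (b) stands.
Exception (c) is satisfied on its face — total rental receipts for the year are $1,760, under the $1,800 limit; assessed value is $6,000, meeting the $5,500 threshold. But applying paragraph (n): (n) operates against (c): a current Schedule 1 Declaration is held. So (c) is unavailable.
All of (d)'s requirements are met (the registered capacity is 1,810 units, below the 2,090 units limit; a Small Lessor Declaration is on file). But applying paragraphs (o)–(p): (o) operates — the baseline figure is 867, meeting the 826 threshold. (p) is not engaged (no current General Registration is held), so (o) stands. Exception (d) does not apply.
Exception (e) fails — there is no Annual Exemption Letter in force.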